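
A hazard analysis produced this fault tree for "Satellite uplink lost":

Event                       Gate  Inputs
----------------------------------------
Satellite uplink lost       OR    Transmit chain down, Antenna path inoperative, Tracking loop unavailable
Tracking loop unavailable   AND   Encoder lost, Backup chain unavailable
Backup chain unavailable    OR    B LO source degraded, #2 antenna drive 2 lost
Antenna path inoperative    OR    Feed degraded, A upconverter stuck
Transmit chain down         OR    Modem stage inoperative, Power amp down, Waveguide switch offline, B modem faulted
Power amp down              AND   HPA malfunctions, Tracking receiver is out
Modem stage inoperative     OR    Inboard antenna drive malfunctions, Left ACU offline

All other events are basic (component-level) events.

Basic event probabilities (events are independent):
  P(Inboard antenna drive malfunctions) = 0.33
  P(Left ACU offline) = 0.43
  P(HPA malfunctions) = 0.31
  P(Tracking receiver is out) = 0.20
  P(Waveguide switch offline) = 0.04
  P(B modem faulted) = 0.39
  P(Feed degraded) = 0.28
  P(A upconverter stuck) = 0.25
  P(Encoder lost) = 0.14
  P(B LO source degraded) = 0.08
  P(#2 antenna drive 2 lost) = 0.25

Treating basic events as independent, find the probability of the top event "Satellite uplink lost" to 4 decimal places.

0.8916

P(Modem stage inoperative) [OR] = 1 − (1−0.33) × (1−0.43) = 0.618100
P(Power amp down) [AND] = 0.31 × 0.20 = 0.062000
P(Transmit chain down) [OR] = 1 − (1−0.618100) × (1−0.062000) × (1−0.04) × (1−0.39) = 0.790225
P(Antenna path inoperative) [OR] = 1 − (1−0.28) × (1−0.25) = 0.460000
P(Backup chain unavailable) [OR] = 1 − (1−0.08) × (1−0.25) = 0.310000
P(Tracking loop unavailable) [AND] = 0.14 × 0.310000 = 0.043400
P(Satellite uplink lost) [OR] = 1 − (1−0.790225) × (1−0.460000) × (1−0.043400) = 0.891638
Rounded to 4 decimal places: P(Satellite uplink lost) ≈ 0.8916.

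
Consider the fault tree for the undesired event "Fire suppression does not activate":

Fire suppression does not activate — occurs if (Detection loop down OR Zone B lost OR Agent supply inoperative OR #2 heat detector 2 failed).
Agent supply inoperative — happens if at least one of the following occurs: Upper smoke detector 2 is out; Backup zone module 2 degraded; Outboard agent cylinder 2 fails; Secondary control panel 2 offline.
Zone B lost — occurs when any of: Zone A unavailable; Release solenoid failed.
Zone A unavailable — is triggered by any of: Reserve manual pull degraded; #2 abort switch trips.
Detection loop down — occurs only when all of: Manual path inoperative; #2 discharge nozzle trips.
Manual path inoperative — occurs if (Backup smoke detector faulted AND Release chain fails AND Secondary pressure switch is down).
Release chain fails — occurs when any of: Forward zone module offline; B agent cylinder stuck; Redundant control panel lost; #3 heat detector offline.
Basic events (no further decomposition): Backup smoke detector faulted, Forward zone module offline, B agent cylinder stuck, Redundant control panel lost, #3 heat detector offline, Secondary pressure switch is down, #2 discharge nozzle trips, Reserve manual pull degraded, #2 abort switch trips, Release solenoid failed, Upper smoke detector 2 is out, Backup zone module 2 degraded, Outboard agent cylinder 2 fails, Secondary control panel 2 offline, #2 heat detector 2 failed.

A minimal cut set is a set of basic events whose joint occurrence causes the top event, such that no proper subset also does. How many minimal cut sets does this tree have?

Release chain fails [OR]: union of children's cut sets → 4 cut set(s).
Manual path inoperative [AND]: one cut set from each child combined → 1 × 4 × 1 = 4 cut set(s).
Detection loop down [AND]: one cut set from each child combined → 4 × 1 = 4 cut set(s).
Zone A unavailable [OR]: union of children's cut sets → 2 cut set(s).
Zone B lost [OR]: union of children's cut sets → 3 cut set(s).
Agent supply inoperative [OR]: union of children's cut sets → 4 cut set(s).
Fire suppression does not activate [OR]: union of children's cut sets → 12 cut set(s).

12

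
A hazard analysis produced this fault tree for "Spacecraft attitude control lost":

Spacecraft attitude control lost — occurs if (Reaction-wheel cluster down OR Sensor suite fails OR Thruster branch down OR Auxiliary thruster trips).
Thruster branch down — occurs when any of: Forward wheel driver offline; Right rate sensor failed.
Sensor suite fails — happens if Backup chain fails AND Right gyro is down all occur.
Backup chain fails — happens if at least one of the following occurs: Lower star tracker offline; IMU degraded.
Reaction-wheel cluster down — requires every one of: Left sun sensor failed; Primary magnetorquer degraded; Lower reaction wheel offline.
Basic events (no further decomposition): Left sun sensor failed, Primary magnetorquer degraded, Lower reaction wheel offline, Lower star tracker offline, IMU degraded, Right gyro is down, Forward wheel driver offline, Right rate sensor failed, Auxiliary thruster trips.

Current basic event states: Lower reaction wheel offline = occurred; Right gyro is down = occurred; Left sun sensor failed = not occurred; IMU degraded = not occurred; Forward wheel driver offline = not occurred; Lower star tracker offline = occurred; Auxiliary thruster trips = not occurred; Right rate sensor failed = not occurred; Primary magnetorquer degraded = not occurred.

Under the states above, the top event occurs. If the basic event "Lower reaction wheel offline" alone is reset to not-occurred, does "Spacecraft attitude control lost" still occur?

Counterfactual: set "Lower reaction wheel offline" to not occurred.
Reaction-wheel cluster down [AND]: Left sun sensor failed=not, Primary magnetorquer degraded=not, Lower reaction wheel offline=not → not all inputs occur → does not occur.
Backup chain fails [OR]: Lower star tracker offline=occurs, IMU degraded=not → at least one input occurs → occurs.
Sensor suite fails [AND]: Backup chain fails=occurs, Right gyro is down=occurs → all inputs occur → occurs.
Thruster branch down [OR]: Forward wheel driver offline=not, Right rate sensor failed=not → no input occurs → does not occur.
Spacecraft attitude control lost [OR]: Reaction-wheel cluster down=not, Sensor suite fails=occurs, Thruster branch down=not, Auxiliary thruster trips=not → at least one input occurs → occurs.

Yes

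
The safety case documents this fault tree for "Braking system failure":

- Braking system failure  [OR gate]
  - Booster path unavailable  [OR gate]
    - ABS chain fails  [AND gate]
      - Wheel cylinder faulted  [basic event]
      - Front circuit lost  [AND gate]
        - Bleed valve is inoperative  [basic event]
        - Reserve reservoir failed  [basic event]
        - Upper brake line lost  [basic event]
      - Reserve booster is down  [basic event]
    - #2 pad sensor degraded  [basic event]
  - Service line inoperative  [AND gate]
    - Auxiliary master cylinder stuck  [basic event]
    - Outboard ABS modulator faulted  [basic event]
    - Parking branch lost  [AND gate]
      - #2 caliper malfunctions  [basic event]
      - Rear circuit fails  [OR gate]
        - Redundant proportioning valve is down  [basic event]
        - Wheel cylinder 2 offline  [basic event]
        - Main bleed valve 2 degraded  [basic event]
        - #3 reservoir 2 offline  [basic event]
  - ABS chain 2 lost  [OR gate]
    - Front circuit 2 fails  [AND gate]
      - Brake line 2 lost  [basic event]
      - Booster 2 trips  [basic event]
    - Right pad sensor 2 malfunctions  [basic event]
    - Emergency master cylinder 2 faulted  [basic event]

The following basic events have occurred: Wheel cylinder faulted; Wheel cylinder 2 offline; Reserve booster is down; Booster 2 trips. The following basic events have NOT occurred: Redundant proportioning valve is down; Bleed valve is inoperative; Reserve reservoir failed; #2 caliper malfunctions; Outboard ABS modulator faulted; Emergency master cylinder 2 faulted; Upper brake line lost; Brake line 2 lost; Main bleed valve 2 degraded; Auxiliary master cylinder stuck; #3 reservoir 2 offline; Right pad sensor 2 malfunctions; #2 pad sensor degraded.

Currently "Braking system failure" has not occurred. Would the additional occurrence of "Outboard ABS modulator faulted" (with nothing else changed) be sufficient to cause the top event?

No

Counterfactual: set "Outboard ABS modulator faulted" to occurred.
Front circuit lost [AND]: Bleed valve is inoperative=not, Reserve reservoir failed=not, Upper brake line lost=not → not all inputs occur → does not occur.
ABS chain fails [AND]: Wheel cylinder faulted=occurs, Front circuit lost=not, Reserve booster is down=occurs → not all inputs occur → does not occur.
Booster path unavailable [OR]: ABS chain fails=not, #2 pad sensor degraded=not → no input occurs → does not occur.
Rear circuit fails [OR]: Redundant proportioning valve is down=not, Wheel cylinder 2 offline=occurs, Main bleed valve 2 degraded=not, #3 reservoir 2 offline=not → at least one input occurs → occurs.
Parking branch lost [AND]: #2 caliper malfunctions=not, Rear circuit fails=occurs → not all inputs occur → does not occur.
Service line inoperative [AND]: Auxiliary master cylinder stuck=not, Outboard ABS modulator faulted=occurs, Parking branch lost=not → not all inputs occur → does not occur.
Front circuit 2 fails [AND]: Brake line 2 lost=not, Booster 2 trips=occurs → not all inputs occur → does not occur.
ABS chain 2 lost [OR]: Front circuit 2 fails=not, Right pad sensor 2 malfunctions=not, Emergency master cylinder 2 faulted=not → no input occurs → does not occur.
Braking system failure [OR]: Booster path unavailable=not, Service line inoperative=not, ABS chain 2 lost=not → no input occurs → does not occur.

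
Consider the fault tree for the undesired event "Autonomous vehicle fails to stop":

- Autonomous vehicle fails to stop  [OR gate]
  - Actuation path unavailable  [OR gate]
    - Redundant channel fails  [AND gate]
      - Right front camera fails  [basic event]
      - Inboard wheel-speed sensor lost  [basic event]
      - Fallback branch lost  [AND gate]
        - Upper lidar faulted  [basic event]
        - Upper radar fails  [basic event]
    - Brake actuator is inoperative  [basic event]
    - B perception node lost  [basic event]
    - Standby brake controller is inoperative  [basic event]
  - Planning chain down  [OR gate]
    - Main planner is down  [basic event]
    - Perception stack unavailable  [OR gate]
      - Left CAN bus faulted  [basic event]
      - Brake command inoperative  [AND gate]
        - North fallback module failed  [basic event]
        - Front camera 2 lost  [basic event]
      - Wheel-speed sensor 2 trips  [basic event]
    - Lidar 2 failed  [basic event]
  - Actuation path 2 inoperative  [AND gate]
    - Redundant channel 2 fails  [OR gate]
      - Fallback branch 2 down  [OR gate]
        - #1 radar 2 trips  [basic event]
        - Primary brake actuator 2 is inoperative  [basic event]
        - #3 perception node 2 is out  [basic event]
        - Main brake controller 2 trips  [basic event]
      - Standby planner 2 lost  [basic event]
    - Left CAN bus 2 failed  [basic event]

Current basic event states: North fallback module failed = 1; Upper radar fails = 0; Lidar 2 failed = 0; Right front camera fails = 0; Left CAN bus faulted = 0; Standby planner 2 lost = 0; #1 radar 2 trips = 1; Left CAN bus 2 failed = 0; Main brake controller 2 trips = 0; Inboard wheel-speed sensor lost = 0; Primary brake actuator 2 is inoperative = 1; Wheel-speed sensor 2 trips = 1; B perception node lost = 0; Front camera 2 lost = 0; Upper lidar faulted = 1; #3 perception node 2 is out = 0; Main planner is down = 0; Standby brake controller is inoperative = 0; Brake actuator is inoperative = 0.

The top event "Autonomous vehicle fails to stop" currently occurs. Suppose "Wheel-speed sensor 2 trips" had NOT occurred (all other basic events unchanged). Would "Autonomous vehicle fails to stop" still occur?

Counterfactual: set "Wheel-speed sensor 2 trips" to not occurred.
Fallback branch lost [AND]: Upper lidar faulted=occurs, Upper radar fails=not → not all inputs occur → does not occur.
Redundant channel fails [AND]: Right front camera fails=not, Inboard wheel-speed sensor lost=not, Fallback branch lost=not → not all inputs occur → does not occur.
Actuation path unavailable [OR]: Redundant channel fails=not, Brake actuator is inoperative=not, B perception node lost=not, Standby brake controller is inoperative=not → no input occurs → does not occur.
Brake command inoperative [AND]: North fallback module failed=occurs, Front camera 2 lost=not → not all inputs occur → does not occur.
Perception stack unavailable [OR]: Left CAN bus faulted=not, Brake command inoperative=not, Wheel-speed sensor 2 trips=not → no input occurs → does not occur.
Planning chain down [OR]: Main planner is down=not, Perception stack unavailable=not, Lidar 2 failed=not → no input occurs → does not occur.
Fallback branch 2 down [OR]: #1 radar 2 trips=occurs, Primary brake actuator 2 is inoperative=occurs, #3 perception node 2 is out=not, Main brake controller 2 trips=not → at least one input occurs → occurs.
Redundant channel 2 fails [OR]: Fallback branch 2 down=occurs, Standby planner 2 lost=not → at least one input occurs → occurs.
Actuation path 2 inoperative [AND]: Redundant channel 2 fails=occurs, Left CAN bus 2 failed=not → not all inputs occur → does not occur.
Autonomous vehicle fails to stop [OR]: Actuation path unavailable=not, Planning chain down=not, Actuation path 2 inoperative=not → no input occurs → does not occur.

No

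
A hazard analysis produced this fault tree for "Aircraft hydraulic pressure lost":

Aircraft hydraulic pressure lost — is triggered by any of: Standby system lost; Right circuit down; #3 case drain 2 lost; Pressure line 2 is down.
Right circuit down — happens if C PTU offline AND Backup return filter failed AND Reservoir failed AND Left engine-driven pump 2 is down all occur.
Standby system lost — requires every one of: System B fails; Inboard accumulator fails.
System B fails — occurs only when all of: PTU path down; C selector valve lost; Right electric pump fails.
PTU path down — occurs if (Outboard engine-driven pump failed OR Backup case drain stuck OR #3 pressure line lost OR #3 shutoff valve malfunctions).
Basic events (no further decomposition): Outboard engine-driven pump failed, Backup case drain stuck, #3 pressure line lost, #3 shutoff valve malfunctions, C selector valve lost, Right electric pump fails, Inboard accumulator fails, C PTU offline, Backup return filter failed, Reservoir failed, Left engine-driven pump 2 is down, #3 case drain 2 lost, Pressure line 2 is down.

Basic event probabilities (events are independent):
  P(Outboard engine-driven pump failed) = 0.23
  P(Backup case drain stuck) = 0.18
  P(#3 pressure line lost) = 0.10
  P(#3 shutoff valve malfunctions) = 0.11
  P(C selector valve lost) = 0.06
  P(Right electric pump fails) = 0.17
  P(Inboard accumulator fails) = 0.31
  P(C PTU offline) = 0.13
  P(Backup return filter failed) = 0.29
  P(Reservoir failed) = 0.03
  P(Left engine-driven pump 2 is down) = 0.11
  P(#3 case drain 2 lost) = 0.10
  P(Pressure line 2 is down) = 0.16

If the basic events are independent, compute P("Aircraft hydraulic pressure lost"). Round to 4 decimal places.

0.2453

P(PTU path down) [OR] = 1 − (1−0.23) × (1−0.18) × (1−0.10) × (1−0.11) = 0.494249
P(System B fails) [AND] = 0.494249 × 0.06 × 0.17 = 0.005041
P(Standby system lost) [AND] = 0.005041 × 0.31 = 0.001563
P(Right circuit down) [AND] = 0.13 × 0.29 × 0.03 × 0.11 = 0.000124
P(Aircraft hydraulic pressure lost) [OR] = 1 − (1−0.001563) × (1−0.000124) × (1−0.10) × (1−0.16) = 0.245275
Rounded to 4 decimal places: P(Aircraft hydraulic pressure lost) ≈ 0.2453.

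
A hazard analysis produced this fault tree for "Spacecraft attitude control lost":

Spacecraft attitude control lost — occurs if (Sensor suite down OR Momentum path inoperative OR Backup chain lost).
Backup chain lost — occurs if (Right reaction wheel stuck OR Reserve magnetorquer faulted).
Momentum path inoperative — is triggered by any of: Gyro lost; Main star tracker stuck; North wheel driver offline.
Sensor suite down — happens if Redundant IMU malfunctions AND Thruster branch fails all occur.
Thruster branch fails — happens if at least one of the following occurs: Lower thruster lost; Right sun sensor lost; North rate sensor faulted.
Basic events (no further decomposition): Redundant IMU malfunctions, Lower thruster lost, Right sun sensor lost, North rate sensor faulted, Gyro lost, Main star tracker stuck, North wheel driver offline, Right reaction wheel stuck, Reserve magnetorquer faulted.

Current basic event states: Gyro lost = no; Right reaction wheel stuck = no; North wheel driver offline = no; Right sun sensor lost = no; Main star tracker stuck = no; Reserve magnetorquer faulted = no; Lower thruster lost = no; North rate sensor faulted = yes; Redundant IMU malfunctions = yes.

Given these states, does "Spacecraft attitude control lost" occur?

Thruster branch fails [OR]: Lower thruster lost=not, Right sun sensor lost=not, North rate sensor faulted=occurs → at least one input occurs → occurs.
Sensor suite down [AND]: Redundant IMU malfunctions=occurs, Thruster branch fails=occurs → all inputs occur → occurs.
Momentum path inoperative [OR]: Gyro lost=not, Main star tracker stuck=not, North wheel driver offline=not → no input occurs → does not occur.
Backup chain lost [OR]: Right reaction wheel stuck=not, Reserve magnetorquer faulted=not → no input occurs → does not occur.
Spacecraft attitude control lost [OR]: Sensor suite down=occurs, Momentum path inoperative=not, Backup chain lost=not → at least one input occurs → occurs.

Yes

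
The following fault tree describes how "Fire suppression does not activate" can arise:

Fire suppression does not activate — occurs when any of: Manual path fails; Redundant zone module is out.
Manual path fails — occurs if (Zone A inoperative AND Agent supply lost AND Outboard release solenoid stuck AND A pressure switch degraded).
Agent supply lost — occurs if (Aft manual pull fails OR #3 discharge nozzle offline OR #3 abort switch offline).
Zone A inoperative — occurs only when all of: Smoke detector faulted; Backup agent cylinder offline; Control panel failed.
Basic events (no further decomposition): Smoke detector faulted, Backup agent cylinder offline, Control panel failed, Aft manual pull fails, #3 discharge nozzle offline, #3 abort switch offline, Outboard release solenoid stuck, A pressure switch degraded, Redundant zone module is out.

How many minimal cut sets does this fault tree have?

Zone A inoperative [AND]: one cut set from each child combined → 1 × 1 × 1 = 1 cut set(s).
Agent supply lost [OR]: union of children's cut sets → 3 cut set(s).
Manual path fails [AND]: one cut set from each child combined → 1 × 3 × 1 × 1 = 3 cut set(s).
Fire suppression does not activate [OR]: union of children's cut sets → 4 cut set(s).
Minimal cut sets: {A pressure switch degraded, Aft manual pull fails, Backup agent cylinder offline, Control panel failed, Outboard release solenoid stuck, Smoke detector faulted}; {#3 discharge nozzle offline, A pressure switch degraded, Backup agent cylinder offline, Control panel failed, Outboard release solenoid stuck, Smoke detector faulted}; {#3 abort switch offline, A pressure switch degraded, Backup agent cylinder offline, Control panel failed, Outboard release solenoid stuck, Smoke detector faulted}; {Redundant zone module is out}.

4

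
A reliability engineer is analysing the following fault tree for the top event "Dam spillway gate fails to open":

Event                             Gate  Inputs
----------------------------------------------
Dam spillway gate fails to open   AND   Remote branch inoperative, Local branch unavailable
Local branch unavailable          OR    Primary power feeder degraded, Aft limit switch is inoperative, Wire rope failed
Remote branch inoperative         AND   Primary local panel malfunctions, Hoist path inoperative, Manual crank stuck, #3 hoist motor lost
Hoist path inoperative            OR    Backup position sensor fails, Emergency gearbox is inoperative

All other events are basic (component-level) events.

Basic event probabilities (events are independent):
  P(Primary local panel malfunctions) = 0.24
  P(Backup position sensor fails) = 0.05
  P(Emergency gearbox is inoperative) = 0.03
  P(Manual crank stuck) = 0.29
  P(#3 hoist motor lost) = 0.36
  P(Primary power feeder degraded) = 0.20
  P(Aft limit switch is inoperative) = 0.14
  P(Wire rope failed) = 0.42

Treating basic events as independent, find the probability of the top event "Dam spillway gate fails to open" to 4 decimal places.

P(Hoist path inoperative) [OR] = 1 − (1−0.05) × (1−0.03) = 0.078500
P(Remote branch inoperative) [AND] = 0.24 × 0.078500 × 0.29 × 0.36 = 0.001967
P(Local branch unavailable) [OR] = 1 − (1−0.20) × (1−0.14) × (1−0.42) = 0.600960
P(Dam spillway gate fails to open) [AND] = 0.001967 × 0.600960 = 0.001182
Rounded to 4 decimal places: P(Dam spillway gate fails to open) ≈ 0.0012.

0.0012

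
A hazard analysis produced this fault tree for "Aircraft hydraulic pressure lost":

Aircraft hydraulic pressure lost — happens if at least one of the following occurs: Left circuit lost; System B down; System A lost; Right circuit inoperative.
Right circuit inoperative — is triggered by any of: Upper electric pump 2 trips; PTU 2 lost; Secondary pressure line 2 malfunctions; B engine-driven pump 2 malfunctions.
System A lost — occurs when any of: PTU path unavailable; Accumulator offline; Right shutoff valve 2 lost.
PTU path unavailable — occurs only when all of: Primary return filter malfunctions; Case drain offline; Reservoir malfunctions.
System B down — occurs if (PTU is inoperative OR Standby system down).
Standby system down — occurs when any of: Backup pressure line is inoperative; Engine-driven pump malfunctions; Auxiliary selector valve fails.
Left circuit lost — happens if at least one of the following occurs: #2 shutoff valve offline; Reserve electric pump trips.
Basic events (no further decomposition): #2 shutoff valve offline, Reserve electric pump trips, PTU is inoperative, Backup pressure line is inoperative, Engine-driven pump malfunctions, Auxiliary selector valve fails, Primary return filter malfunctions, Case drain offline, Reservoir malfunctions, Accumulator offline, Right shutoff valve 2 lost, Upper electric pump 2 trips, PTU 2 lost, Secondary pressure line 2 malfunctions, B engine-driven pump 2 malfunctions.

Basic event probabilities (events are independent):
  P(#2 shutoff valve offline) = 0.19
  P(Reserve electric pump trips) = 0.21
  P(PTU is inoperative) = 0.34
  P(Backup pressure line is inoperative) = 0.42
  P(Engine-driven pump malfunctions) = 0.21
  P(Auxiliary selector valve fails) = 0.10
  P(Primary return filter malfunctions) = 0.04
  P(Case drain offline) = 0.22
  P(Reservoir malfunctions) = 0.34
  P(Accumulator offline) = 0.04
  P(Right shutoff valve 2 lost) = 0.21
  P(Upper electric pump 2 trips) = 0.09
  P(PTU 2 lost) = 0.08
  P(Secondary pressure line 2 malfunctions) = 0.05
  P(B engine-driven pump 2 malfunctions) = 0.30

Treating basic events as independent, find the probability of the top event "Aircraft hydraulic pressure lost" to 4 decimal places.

0.9267

P(Left circuit lost) [OR] = 1 − (1−0.19) × (1−0.21) = 0.360100
P(Standby system down) [OR] = 1 − (1−0.42) × (1−0.21) × (1−0.10) = 0.587620
P(System B down) [OR] = 1 − (1−0.34) × (1−0.587620) = 0.727829
P(PTU path unavailable) [AND] = 0.04 × 0.22 × 0.34 = 0.002992
P(System A lost) [OR] = 1 − (1−0.002992) × (1−0.04) × (1−0.21) = 0.243869
P(Right circuit inoperative) [OR] = 1 − (1−0.09) × (1−0.08) × (1−0.05) × (1−0.30) = 0.443262
P(Aircraft hydraulic pressure lost) [OR] = 1 − (1−0.360100) × (1−0.727829) × (1−0.243869) × (1−0.443262) = 0.926683
Rounded to 4 decimal places: P(Aircraft hydraulic pressure lost) ≈ 0.9267.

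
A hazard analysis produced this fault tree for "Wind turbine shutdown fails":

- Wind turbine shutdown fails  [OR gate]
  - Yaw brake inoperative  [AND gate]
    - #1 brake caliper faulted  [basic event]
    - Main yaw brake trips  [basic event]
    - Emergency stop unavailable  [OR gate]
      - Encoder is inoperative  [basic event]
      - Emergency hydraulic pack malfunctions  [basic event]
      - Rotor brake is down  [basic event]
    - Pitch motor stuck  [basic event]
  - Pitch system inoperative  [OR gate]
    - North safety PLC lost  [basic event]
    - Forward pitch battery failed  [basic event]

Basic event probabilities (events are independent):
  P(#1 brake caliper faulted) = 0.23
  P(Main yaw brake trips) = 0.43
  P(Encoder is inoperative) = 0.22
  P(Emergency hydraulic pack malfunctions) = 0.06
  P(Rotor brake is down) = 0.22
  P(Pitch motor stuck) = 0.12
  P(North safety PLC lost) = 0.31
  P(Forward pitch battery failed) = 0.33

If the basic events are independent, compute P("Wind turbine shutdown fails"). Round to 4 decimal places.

0.5400

P(Emergency stop unavailable) [OR] = 1 − (1−0.22) × (1−0.06) × (1−0.22) = 0.428104
P(Yaw brake inoperative) [AND] = 0.23 × 0.43 × 0.428104 × 0.12 = 0.005081
P(Pitch system inoperative) [OR] = 1 − (1−0.31) × (1−0.33) = 0.537700
P(Wind turbine shutdown fails) [OR] = 1 − (1−0.005081) × (1−0.537700) = 0.540049
Rounded to 4 decimal places: P(Wind turbine shutdown fails) ≈ 0.5400.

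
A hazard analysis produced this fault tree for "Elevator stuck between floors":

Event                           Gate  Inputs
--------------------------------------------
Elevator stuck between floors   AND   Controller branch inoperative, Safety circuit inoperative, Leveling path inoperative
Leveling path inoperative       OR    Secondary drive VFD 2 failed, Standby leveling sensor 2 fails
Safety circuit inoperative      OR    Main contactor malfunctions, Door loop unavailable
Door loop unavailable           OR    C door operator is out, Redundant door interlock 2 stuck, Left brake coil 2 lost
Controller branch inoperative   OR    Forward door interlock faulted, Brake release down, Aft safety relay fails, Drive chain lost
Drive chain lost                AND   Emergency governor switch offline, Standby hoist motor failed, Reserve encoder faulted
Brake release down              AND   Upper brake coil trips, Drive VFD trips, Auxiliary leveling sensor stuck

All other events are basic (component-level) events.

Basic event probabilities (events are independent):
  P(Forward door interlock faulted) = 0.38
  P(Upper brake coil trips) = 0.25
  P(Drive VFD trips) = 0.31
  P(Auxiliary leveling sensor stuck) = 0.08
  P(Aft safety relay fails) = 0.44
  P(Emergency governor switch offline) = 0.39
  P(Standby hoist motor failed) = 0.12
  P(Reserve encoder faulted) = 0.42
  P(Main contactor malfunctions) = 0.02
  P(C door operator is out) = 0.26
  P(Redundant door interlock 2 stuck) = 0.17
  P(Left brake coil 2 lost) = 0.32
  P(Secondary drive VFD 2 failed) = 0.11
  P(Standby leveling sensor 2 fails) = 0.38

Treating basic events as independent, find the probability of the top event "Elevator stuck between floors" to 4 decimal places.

0.1752

P(Brake release down) [AND] = 0.25 × 0.31 × 0.08 = 0.006200
P(Drive chain lost) [AND] = 0.39 × 0.12 × 0.42 = 0.019656
P(Controller branch inoperative) [OR] = 1 − (1−0.38) × (1−0.006200) × (1−0.44) × (1−0.019656) = 0.661735
P(Door loop unavailable) [OR] = 1 − (1−0.26) × (1−0.17) × (1−0.32) = 0.582344
P(Safety circuit inoperative) [OR] = 1 − (1−0.02) × (1−0.582344) = 0.590697
P(Leveling path inoperative) [OR] = 1 − (1−0.11) × (1−0.38) = 0.448200
P(Elevator stuck between floors) [AND] = 0.661735 × 0.590697 × 0.448200 = 0.175195
Rounded to 4 decimal places: P(Elevator stuck between floors) ≈ 0.1752.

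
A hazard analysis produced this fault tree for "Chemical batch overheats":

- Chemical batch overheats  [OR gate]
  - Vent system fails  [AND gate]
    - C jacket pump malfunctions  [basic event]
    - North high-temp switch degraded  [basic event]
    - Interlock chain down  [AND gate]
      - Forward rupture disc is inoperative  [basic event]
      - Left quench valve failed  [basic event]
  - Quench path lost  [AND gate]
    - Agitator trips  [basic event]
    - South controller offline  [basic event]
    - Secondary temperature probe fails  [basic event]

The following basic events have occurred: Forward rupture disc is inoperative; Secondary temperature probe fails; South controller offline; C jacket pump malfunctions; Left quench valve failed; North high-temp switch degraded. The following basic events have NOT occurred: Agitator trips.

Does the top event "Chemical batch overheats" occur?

Interlock chain down [AND]: Forward rupture disc is inoperative=occurs, Left quench valve failed=occurs → all inputs occur → occurs.
Vent system fails [AND]: C jacket pump malfunctions=occurs, North high-temp switch degraded=occurs, Interlock chain down=occurs → all inputs occur → occurs.
Quench path lost [AND]: Agitator trips=not, South controller offline=occurs, Secondary temperature probe fails=occurs → not all inputs occur → does not occur.
Chemical batch overheats [OR]: Vent system fails=occurs, Quench path lost=not → at least one input occurs → occurs.

Yes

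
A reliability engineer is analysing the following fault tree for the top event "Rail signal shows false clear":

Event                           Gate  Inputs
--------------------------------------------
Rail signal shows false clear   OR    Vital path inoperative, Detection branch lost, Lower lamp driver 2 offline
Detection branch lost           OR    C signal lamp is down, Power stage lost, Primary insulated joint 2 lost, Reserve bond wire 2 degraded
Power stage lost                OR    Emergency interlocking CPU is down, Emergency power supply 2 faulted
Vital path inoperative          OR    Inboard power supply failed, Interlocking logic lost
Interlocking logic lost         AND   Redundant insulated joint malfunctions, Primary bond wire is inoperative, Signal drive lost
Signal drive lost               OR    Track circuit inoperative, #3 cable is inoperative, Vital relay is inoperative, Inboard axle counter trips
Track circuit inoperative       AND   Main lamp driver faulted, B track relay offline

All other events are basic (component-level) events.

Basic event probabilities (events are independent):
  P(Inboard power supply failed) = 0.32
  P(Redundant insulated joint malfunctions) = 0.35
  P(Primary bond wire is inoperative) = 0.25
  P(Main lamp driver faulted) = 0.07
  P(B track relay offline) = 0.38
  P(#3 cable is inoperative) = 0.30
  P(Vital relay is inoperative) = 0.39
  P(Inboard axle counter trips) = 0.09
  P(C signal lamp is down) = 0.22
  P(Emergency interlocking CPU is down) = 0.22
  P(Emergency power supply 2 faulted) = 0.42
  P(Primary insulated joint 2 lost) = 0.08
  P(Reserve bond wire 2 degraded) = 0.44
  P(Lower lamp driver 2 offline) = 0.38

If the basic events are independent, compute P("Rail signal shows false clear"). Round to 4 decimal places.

P(Track circuit inoperative) [AND] = 0.07 × 0.38 = 0.026600
P(Signal drive lost) [OR] = 1 − (1−0.026600) × (1−0.30) × (1−0.39) × (1−0.09) = 0.621766
P(Interlocking logic lost) [AND] = 0.35 × 0.25 × 0.621766 = 0.054405
P(Vital path inoperative) [OR] = 1 − (1−0.32) × (1−0.054405) = 0.356995
P(Power stage lost) [OR] = 1 − (1−0.22) × (1−0.42) = 0.547600
P(Detection branch lost) [OR] = 1 − (1−0.22) × (1−0.547600) × (1−0.08) × (1−0.44) = 0.818200
P(Rail signal shows false clear) [OR] = 1 − (1−0.356995) × (1−0.818200) × (1−0.38) = 0.927523
Rounded to 4 decimal places: P(Rail signal shows false clear) ≈ 0.9275.

0.9275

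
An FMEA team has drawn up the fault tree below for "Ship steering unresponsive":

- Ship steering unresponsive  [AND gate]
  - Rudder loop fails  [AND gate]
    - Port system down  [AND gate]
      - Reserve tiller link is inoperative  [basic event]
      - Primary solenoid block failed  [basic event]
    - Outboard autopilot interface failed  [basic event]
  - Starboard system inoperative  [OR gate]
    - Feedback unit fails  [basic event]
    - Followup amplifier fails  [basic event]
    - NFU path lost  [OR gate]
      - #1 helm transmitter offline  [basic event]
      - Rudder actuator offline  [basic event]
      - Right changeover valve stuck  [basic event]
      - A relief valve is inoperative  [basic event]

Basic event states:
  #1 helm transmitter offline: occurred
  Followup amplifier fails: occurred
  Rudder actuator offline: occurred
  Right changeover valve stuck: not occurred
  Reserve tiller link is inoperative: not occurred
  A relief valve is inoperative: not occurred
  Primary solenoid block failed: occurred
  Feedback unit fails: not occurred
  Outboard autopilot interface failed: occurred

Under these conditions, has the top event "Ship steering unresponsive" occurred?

Port system down [AND]: Reserve tiller link is inoperative=not, Primary solenoid block failed=occurs → not all inputs occur → does not occur.
Rudder loop fails [AND]: Port system down=not, Outboard autopilot interface failed=occurs → not all inputs occur → does not occur.
NFU path lost [OR]: #1 helm transmitter offline=occurs, Rudder actuator offline=occurs, Right changeover valve stuck=not, A relief valve is inoperative=not → at least one input occurs → occurs.
Starboard system inoperative [OR]: Feedback unit fails=not, Followup amplifier fails=occurs, NFU path lost=occurs → at least one input occurs → occurs.
Ship steering unresponsive [AND]: Rudder loop fails=not, Starboard system inoperative=occurs → not all inputs occur → does not occur.

No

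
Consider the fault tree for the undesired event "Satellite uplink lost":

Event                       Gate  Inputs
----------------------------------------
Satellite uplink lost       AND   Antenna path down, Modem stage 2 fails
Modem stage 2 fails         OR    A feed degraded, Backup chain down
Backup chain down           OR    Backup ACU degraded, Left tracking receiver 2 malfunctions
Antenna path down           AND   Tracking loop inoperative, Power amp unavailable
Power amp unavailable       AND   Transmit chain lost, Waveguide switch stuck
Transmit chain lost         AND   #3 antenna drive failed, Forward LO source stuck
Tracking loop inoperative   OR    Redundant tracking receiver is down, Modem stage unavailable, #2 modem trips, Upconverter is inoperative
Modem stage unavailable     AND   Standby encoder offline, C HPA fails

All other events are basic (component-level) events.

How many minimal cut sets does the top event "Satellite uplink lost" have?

Modem stage unavailable [AND]: one cut set from each child combined → 1 × 1 = 1 cut set(s).
Tracking loop inoperative [OR]: union of children's cut sets → 4 cut set(s).
Transmit chain lost [AND]: one cut set from each child combined → 1 × 1 = 1 cut set(s).
Power amp unavailable [AND]: one cut set from each child combined → 1 × 1 = 1 cut set(s).
Antenna path down [AND]: one cut set from each child combined → 4 × 1 = 4 cut set(s).
Backup chain down [OR]: union of children's cut sets → 2 cut set(s).
Modem stage 2 fails [OR]: union of children's cut sets → 3 cut set(s).
Satellite uplink lost [AND]: one cut set from each child combined → 4 × 3 = 12 cut set(s).

12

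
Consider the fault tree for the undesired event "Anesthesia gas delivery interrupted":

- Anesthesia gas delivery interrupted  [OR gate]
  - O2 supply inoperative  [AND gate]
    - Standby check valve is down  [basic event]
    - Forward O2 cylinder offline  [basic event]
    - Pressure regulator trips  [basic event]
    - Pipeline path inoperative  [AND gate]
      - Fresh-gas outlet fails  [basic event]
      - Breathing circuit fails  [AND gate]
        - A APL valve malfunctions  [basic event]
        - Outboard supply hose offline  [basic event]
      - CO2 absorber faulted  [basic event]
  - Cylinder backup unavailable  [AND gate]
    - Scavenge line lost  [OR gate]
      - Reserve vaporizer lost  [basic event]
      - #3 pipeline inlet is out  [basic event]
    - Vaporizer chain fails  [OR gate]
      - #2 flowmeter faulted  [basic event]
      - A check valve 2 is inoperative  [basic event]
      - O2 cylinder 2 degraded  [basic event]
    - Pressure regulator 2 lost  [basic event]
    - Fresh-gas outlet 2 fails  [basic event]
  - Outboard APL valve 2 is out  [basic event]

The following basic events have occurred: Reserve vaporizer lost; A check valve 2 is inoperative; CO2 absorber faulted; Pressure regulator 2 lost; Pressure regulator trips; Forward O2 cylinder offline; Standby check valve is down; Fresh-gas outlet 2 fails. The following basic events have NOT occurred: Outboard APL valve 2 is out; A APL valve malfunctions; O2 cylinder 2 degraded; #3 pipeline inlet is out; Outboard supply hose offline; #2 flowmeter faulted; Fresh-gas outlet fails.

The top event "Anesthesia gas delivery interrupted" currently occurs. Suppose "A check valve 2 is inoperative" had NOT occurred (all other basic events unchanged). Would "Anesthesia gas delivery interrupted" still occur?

No

Counterfactual: set "A check valve 2 is inoperative" to not occurred.
Breathing circuit fails [AND]: A APL valve malfunctions=not, Outboard supply hose offline=not → not all inputs occur → does not occur.
Pipeline path inoperative [AND]: Fresh-gas outlet fails=not, Breathing circuit fails=not, CO2 absorber faulted=occurs → not all inputs occur → does not occur.
O2 supply inoperative [AND]: Standby check valve is down=occurs, Forward O2 cylinder offline=occurs, Pressure regulator trips=occurs, Pipeline path inoperative=not → not all inputs occur → does not occur.
Scavenge line lost [OR]: Reserve vaporizer lost=occurs, #3 pipeline inlet is out=not → at least one input occurs → occurs.
Vaporizer chain fails [OR]: #2 flowmeter faulted=not, A check valve 2 is inoperative=not, O2 cylinder 2 degraded=not → no input occurs → does not occur.
Cylinder backup unavailable [AND]: Scavenge line lost=occurs, Vaporizer chain fails=not, Pressure regulator 2 lost=occurs, Fresh-gas outlet 2 fails=occurs → not all inputs occur → does not occur.
Anesthesia gas delivery interrupted [OR]: O2 supply inoperative=not, Cylinder backup unavailable=not, Outboard APL valve 2 is out=not → no input occurs → does not occur.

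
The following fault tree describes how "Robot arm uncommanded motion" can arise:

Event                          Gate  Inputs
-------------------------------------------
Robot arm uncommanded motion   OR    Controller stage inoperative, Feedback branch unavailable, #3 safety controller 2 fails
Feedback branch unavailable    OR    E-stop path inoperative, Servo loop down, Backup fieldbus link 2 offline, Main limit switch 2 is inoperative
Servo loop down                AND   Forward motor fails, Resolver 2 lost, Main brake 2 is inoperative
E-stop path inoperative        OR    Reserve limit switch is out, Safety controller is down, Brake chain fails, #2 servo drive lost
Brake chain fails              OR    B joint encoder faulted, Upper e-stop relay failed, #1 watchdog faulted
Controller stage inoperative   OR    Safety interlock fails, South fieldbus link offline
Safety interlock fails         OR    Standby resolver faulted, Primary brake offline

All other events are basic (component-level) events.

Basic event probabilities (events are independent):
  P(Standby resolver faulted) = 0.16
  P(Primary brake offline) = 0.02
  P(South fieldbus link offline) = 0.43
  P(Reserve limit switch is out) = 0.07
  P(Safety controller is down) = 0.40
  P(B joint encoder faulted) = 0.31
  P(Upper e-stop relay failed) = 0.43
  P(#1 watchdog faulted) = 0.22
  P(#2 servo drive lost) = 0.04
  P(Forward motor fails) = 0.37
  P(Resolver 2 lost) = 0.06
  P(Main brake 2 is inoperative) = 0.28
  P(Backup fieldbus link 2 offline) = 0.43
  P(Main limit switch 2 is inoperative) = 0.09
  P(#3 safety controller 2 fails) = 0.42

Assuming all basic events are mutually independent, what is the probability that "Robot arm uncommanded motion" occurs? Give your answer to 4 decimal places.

P(Safety interlock fails) [OR] = 1 − (1−0.16) × (1−0.02) = 0.176800
P(Controller stage inoperative) [OR] = 1 − (1−0.176800) × (1−0.43) = 0.530776
P(Brake chain fails) [OR] = 1 − (1−0.31) × (1−0.43) × (1−0.22) = 0.693226
P(E-stop path inoperative) [OR] = 1 − (1−0.07) × (1−0.40) × (1−0.693226) × (1−0.04) = 0.835667
P(Servo loop down) [AND] = 0.37 × 0.06 × 0.28 = 0.006216
P(Feedback branch unavailable) [OR] = 1 − (1−0.835667) × (1−0.006216) × (1−0.43) × (1−0.09) = 0.915290
P(Robot arm uncommanded motion) [OR] = 1 − (1−0.530776) × (1−0.915290) × (1−0.42) = 0.976946
Rounded to 4 decimal places: P(Robot arm uncommanded motion) ≈ 0.9769.

0.9769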